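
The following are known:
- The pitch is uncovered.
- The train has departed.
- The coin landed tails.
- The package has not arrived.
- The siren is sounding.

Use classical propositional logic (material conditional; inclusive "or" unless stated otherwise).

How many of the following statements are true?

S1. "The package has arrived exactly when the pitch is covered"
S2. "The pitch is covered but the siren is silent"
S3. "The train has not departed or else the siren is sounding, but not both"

Let S = "the package has arrived" (F), P = "the pitch is covered" (F), U = "the siren is sounding" (T), Q = "the train has departed" (T).

S1: In symbols: S <-> P

S <-> P = F <-> F = T
Hence S1 is true.

S2: In symbols: P & ~U

~U = ~T = F
P & ~U = F & F = F
So S2 is false.

S3: In symbols: ~Q xor U

~Q = ~T = F
~Q xor U = F xor T = T
Hence S3 is true.

True statements: 2 (S1, S3).

2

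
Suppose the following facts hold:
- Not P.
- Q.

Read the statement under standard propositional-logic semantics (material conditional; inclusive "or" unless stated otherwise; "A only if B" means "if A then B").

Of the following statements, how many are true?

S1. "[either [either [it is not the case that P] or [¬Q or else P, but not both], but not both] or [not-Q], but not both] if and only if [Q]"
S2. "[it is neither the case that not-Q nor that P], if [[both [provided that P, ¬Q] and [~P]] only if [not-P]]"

S1: In symbols: ((¬P ⊕ (¬Q ⊕ P)) ⊕ ¬Q) ↔ Q

¬P = ¬F = T
¬Q = ¬T = F
¬Q ⊕ P = F ⊕ F = F
¬P ⊕ (¬Q ⊕ P) = T ⊕ F = T
¬Q = ¬T = F
(¬P ⊕ (¬Q ⊕ P)) ⊕ ¬Q = T ⊕ F = T
((¬P ⊕ (¬Q ⊕ P)) ⊕ ¬Q) ↔ Q = T ↔ T = T
Thus S1 is true.

S2: In symbols: (((P → ¬Q) ∧ ¬P) → ¬P) → (¬Q ↓ P)

¬Q = ¬T = F
P → ¬Q = F → F = T
¬P = ¬F = T
(P → ¬Q) ∧ ¬P = T ∧ T = T
¬P = ¬F = T
((P → ¬Q) ∧ ¬P) → ¬P = T → T = T
¬Q = ¬T = F
¬Q ↓ P = F ↓ F = T
(((P → ¬Q) ∧ ¬P) → ¬P) → (¬Q ↓ P) = T → T = T
So S2 is true.

Count: 2.

2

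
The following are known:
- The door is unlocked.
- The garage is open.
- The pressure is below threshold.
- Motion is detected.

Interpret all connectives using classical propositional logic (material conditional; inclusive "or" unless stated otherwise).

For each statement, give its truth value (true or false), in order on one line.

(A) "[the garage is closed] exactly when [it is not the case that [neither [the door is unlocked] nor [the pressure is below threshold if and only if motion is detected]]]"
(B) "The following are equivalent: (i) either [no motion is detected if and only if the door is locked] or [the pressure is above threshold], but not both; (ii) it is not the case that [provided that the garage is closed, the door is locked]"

Let G = "the garage is closed" (False), V = "the door is locked" (False), M = "the pressure is above threshold" (False), W = "motion is detected" (True).

(A): Formalization: G iff not (not V nor (not M iff W))

not V = not False = True
not M = not False = True
not M iff W = True iff True = True
not V nor (not M iff W) = True nor True = False
not (not V nor (not M iff W)) = not False = True
G iff not (not V nor (not M iff W)) = False iff True = False
Thus (A) is false.

(B): In symbols: ((not W iff V) xor M) iff not (G -> V)

not W = not True = False
not W iff V = False iff False = True
(not W iff V) xor M = True xor False = True
G -> V = False -> False = True
not (G -> V) = not True = False
((not W iff V) xor M) iff not (G -> V) = True iff False = False
Hence (B) is false.

(A) false; (B) false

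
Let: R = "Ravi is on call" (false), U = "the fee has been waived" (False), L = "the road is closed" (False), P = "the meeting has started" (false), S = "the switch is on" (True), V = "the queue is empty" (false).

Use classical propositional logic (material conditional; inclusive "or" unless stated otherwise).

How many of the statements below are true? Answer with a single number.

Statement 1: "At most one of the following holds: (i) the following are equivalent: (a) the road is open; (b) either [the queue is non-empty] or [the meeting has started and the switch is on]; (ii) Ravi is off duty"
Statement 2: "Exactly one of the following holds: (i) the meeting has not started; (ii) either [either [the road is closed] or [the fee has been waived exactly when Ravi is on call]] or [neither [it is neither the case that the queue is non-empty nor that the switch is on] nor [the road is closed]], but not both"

1

Statement 1: Formalization: (¬L ↔ (¬V ∨ (P ∧ S))) ↑ ¬R

¬L = ¬F = T
¬V = ¬F = T
P ∧ S = F ∧ T = F
¬V ∨ (P ∧ S) = T ∨ F = T
¬L ↔ (¬V ∨ (P ∧ S)) = T ↔ T = T
¬R = ¬F = T
(¬L ↔ (¬V ∨ (P ∧ S))) ↑ ¬R = T ↑ T = F
So Statement 1 is false.

Statement 2: This is ¬P ⊕ ((L ∨ (U ↔ R)) ⊕ ((¬V ↓ S) ↓ L)).

¬P = ¬F = T
U ↔ R = F ↔ F = T
L ∨ (U ↔ R) = F ∨ T = T
¬V = ¬F = T
¬V ↓ S = T ↓ T = F
(¬V ↓ S) ↓ L = F ↓ F = T
(L ∨ (U ↔ R)) ⊕ ((¬V ↓ S) ↓ L) = T ⊕ T = F
¬P ⊕ ((L ∨ (U ↔ R)) ⊕ ((¬V ↓ S) ↓ L)) = T ⊕ F = T
Thus Statement 2 is true.

True statements: 1.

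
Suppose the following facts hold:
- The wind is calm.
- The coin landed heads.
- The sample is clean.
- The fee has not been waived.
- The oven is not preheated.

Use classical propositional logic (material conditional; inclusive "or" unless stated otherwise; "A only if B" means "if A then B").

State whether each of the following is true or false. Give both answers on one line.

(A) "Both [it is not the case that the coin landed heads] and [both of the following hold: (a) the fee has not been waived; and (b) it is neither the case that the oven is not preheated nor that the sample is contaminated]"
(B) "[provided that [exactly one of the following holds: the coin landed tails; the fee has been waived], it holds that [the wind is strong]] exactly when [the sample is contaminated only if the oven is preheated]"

Let Q = "the coin landed heads" (T), S = "the fee has been waived" (F), U = "the oven is preheated" (F), R = "the sample is contaminated" (F), P = "the wind is strong" (F).

(A): Formalization: ¬Q ∧ (¬S ∧ (¬U ↓ R))

¬Q = ¬T = F
¬S = ¬F = T
¬U = ¬F = T
¬U ↓ R = T ↓ F = F
¬S ∧ (¬U ↓ R) = T ∧ F = F
¬Q ∧ (¬S ∧ (¬U ↓ R)) = F ∧ F = F
Hence (A) is false.

(B): Formalization: ((¬Q ⊕ S) → P) ↔ (R → U)

¬Q = ¬T = F
¬Q ⊕ S = F ⊕ F = F
(¬Q ⊕ S) → P = F → F = T
R → U = F → F = T
((¬Q ⊕ S) → P) ↔ (R → U) = T ↔ T = T
Thus (B) is true.

(A) False; (B) True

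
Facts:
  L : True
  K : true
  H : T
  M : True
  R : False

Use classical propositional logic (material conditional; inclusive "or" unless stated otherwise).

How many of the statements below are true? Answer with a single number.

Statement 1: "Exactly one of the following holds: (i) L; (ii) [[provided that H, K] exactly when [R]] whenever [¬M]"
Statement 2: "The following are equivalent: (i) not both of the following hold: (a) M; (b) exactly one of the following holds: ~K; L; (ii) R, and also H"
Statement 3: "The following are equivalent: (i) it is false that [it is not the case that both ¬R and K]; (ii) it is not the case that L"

Statement 1: In symbols: L xor (not M -> ((H -> K) iff R))

not M = not True = False
H -> K = True -> True = True
(H -> K) iff R = True iff False = False
not M -> ((H -> K) iff R) = False -> False = True
L xor (not M -> ((H -> K) iff R)) = True xor True = False
So Statement 1 is false.

Statement 2: Formalization: (M nand (not K xor L)) iff (R and H)

not K = not True = False
not K xor L = False xor True = True
M nand (not K xor L) = True nand True = False
R and H = False and True = False
(M nand (not K xor L)) iff (R and H) = False iff False = True
So Statement 2 is true.

Statement 3: Parsed as not (not R nand K) iff not L

not R = not False = True
not R nand K = True nand True = False
not (not R nand K) = not False = True
not L = not True = False
not (not R nand K) iff not L = True iff False = False
Thus Statement 3 is false.

1 of the 3 statements is true.

1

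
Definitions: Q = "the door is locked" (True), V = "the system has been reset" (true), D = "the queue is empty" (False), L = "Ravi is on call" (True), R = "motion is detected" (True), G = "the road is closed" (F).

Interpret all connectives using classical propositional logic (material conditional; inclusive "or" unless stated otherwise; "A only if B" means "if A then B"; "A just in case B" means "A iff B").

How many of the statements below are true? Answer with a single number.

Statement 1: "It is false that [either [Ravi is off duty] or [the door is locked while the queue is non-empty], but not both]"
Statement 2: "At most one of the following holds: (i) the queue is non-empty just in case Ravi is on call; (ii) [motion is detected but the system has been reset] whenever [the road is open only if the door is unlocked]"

0

Statement 1: Formalization: ~(~L xor (Q & ~D))

~L = ~T = F
~D = ~F = T
Q & ~D = T & T = T
~L xor (Q & ~D) = F xor T = T
~(~L xor (Q & ~D)) = ~T = F
Thus Statement 1 is false.

Statement 2: Parsed as (~D <-> L) nand ((~G -> ~Q) -> (R & V))

~D = ~F = T
~D <-> L = T <-> T = T
~G = ~F = T
~Q = ~T = F
~G -> ~Q = T -> F = F
R & V = T & T = T
(~G -> ~Q) -> (R & V) = F -> T = T
(~D <-> L) nand ((~G -> ~Q) -> (R & V)) = T nand T = F
Thus Statement 2 is false.

True statements: 0 (none).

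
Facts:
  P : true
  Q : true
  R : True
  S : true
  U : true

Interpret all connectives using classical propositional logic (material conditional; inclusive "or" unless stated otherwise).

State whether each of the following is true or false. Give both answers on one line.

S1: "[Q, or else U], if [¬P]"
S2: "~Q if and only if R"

S1: Formalization: ~P -> (Q | U)

~P = ~T = F
Q | U = T | T = T
~P -> (Q | U) = F -> T = T
Thus S1 is true.

S2: This is ~Q <-> R.

~Q = ~T = F
~Q <-> R = F <-> T = F
So S2 is false.

S1 true; S2 false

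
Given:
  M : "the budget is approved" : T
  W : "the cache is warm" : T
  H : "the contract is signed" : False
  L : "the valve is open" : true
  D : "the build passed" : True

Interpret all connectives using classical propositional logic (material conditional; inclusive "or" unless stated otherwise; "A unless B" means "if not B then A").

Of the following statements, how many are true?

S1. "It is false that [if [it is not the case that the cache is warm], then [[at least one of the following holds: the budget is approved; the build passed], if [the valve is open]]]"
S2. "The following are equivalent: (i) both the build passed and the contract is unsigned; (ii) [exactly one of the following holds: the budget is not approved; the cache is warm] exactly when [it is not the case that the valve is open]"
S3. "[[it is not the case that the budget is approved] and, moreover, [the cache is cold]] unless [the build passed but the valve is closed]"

0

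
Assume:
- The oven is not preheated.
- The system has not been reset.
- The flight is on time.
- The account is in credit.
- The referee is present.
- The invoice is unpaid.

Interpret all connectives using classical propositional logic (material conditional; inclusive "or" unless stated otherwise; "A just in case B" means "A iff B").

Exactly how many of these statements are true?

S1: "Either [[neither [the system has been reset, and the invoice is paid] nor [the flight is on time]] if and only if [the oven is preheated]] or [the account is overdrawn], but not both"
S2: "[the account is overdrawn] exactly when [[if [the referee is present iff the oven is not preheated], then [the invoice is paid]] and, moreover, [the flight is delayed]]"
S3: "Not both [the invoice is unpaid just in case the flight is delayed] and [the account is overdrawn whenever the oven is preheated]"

3

Let W = "the system has been reset" (F), N = "the invoice is paid" (F), Q = "the flight is delayed" (F), G = "the oven is preheated" (F), D = "the account is overdrawn" (F), P = "the referee is present" (T).

S1: Formalization: (((W & N) nor ~Q) <-> G) xor D

W & N = F & F = F
~Q = ~F = T
(W & N) nor ~Q = F nor T = F
((W & N) nor ~Q) <-> G = F <-> F = T
(((W & N) nor ~Q) <-> G) xor D = T xor F = T
Hence S1 is true.

S2: This is D <-> (((P <-> ~G) -> N) & Q).

~G = ~F = T
P <-> ~G = T <-> T = T
(P <-> ~G) -> N = T -> F = F
((P <-> ~G) -> N) & Q = F & F = F
D <-> (((P <-> ~G) -> N) & Q) = F <-> F = T
Thus S2 is true.

S3: Parsed as (~N <-> Q) nand (G -> D)

~N = ~F = T
~N <-> Q = T <-> F = F
G -> D = F -> F = T
(~N <-> Q) nand (G -> D) = F nand T = T
Thus S3 is true.

True statements: 3.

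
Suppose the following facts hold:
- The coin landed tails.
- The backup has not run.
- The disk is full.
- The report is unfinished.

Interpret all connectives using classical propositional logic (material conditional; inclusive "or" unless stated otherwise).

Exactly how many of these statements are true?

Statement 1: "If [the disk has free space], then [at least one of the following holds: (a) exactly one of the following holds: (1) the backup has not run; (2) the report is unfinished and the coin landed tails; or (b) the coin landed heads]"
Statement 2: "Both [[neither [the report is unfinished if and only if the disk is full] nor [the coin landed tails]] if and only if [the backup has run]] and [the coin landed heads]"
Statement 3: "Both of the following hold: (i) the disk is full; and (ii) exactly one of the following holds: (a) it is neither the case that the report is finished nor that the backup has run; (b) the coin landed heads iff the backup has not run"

2

Let R = "the disk is full" (T), Q = "the backup has run" (F), S = "the report is finished" (F), P = "the coin landed heads" (F).

Statement 1: This is ¬R → ((¬Q ⊕ (¬S ∧ ¬P)) ∨ P).

¬R = ¬T = F
¬Q = ¬F = T
¬S = ¬F = T
¬P = ¬F = T
¬S ∧ ¬P = T ∧ T = T
¬Q ⊕ (¬S ∧ ¬P) = T ⊕ T = F
(¬Q ⊕ (¬S ∧ ¬P)) ∨ P = F ∨ F = F
¬R → ((¬Q ⊕ (¬S ∧ ¬P)) ∨ P) = F → F = T
Hence Statement 1 is true.

Statement 2: Parsed as (((¬S ↔ R) ↓ ¬P) ↔ Q) ∧ P

¬S = ¬F = T
¬S ↔ R = T ↔ T = T
¬P = ¬F = T
(¬S ↔ R) ↓ ¬P = T ↓ T = F
((¬S ↔ R) ↓ ¬P) ↔ Q = F ↔ F = T
(((¬S ↔ R) ↓ ¬P) ↔ Q) ∧ P = T ∧ F = F
Hence Statement 2 is false.

Statement 3: Parsed as R ∧ ((S ↓ Q) ⊕ (P ↔ ¬Q))

S ↓ Q = F ↓ F = T
¬Q = ¬F = T
P ↔ ¬Q = F ↔ T = F
(S ↓ Q) ⊕ (P ↔ ¬Q) = T ⊕ F = T
R ∧ ((S ↓ Q) ⊕ (P ↔ ¬Q)) = T ∧ T = T
Hence Statement 3 is true.

Count: 2.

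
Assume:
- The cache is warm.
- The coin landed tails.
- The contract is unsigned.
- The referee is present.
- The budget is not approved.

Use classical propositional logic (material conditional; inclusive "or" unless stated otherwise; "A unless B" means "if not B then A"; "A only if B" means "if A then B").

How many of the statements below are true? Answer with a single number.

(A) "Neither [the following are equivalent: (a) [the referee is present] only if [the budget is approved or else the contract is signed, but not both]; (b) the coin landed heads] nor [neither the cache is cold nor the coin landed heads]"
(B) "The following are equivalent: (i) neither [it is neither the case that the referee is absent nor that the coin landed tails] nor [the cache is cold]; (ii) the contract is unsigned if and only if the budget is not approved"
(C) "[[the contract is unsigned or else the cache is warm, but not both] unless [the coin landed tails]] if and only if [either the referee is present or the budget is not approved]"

2

Let S = "the referee is present" (T), U = "the budget is approved" (F), R = "the contract is signed" (F), Q = "the coin landed heads" (F), P = "the cache is warm" (T).

(A): Formalization: ((S -> (U xor R)) <-> Q) nor (~P nor Q)

U xor R = F xor F = F
S -> (U xor R) = T -> F = F
(S -> (U xor R)) <-> Q = F <-> F = T
~P = ~T = F
~P nor Q = F nor F = T
((S -> (U xor R)) <-> Q) nor (~P nor Q) = T nor T = F
Hence (A) is false.

(B): This is ((~S nor ~Q) nor ~P) <-> (~R <-> ~U).

~S = ~T = F
~Q = ~F = T
~S nor ~Q = F nor T = F
~P = ~T = F
(~S nor ~Q) nor ~P = F nor F = T
~R = ~F = T
~U = ~F = T
~R <-> ~U = T <-> T = T
((~S nor ~Q) nor ~P) <-> (~R <-> ~U) = T <-> T = T
Hence (B) is true.

(C): Formalization: ((~R xor P) | ~Q) <-> (S | ~U)

~R = ~F = T
~R xor P = T xor T = F
~Q = ~F = T
(~R xor P) | ~Q = F | T = T
~U = ~F = T
S | ~U = T | T = T
((~R xor P) | ~Q) <-> (S | ~U) = T <-> T = T
So (C) is true.

Count: 2.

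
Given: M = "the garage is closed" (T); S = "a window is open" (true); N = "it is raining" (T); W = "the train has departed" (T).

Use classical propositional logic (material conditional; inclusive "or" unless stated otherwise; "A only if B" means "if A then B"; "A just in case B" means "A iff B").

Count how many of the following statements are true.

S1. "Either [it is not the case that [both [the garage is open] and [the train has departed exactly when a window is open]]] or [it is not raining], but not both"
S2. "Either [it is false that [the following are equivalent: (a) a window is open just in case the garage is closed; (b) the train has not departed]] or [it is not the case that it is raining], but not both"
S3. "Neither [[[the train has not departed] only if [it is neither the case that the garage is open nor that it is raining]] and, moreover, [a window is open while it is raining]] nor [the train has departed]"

2

S1: In symbols: not (not M and (W iff S)) xor not N

not M = not True = False
W iff S = True iff True = True
not M and (W iff S) = False and True = False
not (not M and (W iff S)) = not False = True
not N = not True = False
not (not M and (W iff S)) xor not N = True xor False = True
Hence S1 is true.

S2: Formalization: not ((S iff M) iff not W) xor not N

S iff M = True iff True = True
not W = not True = False
(S iff M) iff not W = True iff False = False
not ((S iff M) iff not W) = not False = True
not N = not True = False
not ((S iff M) iff not W) xor not N = True xor False = True
Hence S2 is true.

S3: Parsed as ((not W -> (not M nor N)) and (S and N)) nor W

not W = not True = False
not M = not True = False
not M nor N = False nor True = False
not W -> (not M nor N) = False -> False = True
S and N = True and True = True
(not W -> (not M nor N)) and (S and N) = True and True = True
((not W -> (not M nor N)) and (S and N)) nor W = True nor True = False
So S3 is false.

True statements: 2.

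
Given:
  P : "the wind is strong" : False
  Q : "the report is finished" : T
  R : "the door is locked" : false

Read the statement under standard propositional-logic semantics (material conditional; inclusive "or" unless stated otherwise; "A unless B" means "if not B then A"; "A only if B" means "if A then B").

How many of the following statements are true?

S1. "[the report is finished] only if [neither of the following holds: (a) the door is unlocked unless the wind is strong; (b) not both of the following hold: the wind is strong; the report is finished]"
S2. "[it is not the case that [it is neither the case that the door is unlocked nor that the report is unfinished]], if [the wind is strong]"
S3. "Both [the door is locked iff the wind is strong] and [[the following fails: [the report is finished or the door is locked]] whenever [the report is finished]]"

S1: In symbols: Q -> ((not R or P) nor (P nand Q))

not R = not False = True
not R or P = True or False = True
P nand Q = False nand True = True
(not R or P) nor (P nand Q) = True nor True = False
Q -> ((not R or P) nor (P nand Q)) = True -> False = False
Hence S1 is false.

S2: Formalization: P -> not (not R nor not Q)

not R = not False = True
not Q = not True = False
not R nor not Q = True nor False = False
not (not R nor not Q) = not False = True
P -> not (not R nor not Q) = False -> True = True
Thus S2 is true.

S3: This is (R iff P) and (Q -> not (Q or R)).

R iff P = False iff False = True
Q or R = True or False = True
not (Q or R) = not True = False
Q -> not (Q or R) = True -> False = False
(R iff P) and (Q -> not (Q or R)) = True and False = False
Hence S3 is false.

True statements: 1 (S2).

1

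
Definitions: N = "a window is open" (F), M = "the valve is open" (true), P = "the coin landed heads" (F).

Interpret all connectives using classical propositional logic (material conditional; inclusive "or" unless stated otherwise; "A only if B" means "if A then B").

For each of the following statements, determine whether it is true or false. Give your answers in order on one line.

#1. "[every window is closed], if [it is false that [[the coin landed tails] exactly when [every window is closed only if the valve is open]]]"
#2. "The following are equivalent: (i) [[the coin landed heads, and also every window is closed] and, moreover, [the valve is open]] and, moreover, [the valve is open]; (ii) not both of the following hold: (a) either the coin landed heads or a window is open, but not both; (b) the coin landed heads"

#1: Parsed as ¬(¬P ↔ (¬N → M)) → ¬N

¬P = ¬F = T
¬N = ¬F = T
¬N → M = T → T = T
¬P ↔ (¬N → M) = T ↔ T = T
¬(¬P ↔ (¬N → M)) = ¬T = F
¬N = ¬F = T
¬(¬P ↔ (¬N → M)) → ¬N = F → T = T
So #1 is true.

#2: Parsed as (((P ∧ ¬N) ∧ M) ∧ M) ↔ ((P ⊕ N) ↑ P)

¬N = ¬F = T
P ∧ ¬N = F ∧ T = F
(P ∧ ¬N) ∧ M = F ∧ T = F
((P ∧ ¬N) ∧ M) ∧ M = F ∧ T = F
P ⊕ N = F ⊕ F = F
(P ⊕ N) ↑ P = F ↑ F = T
(((P ∧ ¬N) ∧ M) ∧ M) ↔ ((P ⊕ N) ↑ P) = F ↔ T = F
So #2 is false.

#1 T, #2 F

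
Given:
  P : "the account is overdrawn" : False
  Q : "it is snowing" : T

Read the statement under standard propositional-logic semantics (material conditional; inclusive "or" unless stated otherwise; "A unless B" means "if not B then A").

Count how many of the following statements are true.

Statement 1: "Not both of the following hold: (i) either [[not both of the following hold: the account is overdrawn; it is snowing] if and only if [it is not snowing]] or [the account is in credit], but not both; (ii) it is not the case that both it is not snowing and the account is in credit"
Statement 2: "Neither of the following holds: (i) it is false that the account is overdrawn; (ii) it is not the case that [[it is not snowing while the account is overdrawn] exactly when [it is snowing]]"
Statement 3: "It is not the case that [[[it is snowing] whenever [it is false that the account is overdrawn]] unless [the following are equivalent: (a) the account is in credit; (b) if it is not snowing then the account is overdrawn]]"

0

Statement 1: In symbols: (((P ↑ Q) ↔ ¬Q) ⊕ ¬P) ↑ (¬Q ↑ ¬P)

P ↑ Q = F ↑ T = T
¬Q = ¬T = F
(P ↑ Q) ↔ ¬Q = T ↔ F = F
¬P = ¬F = T
((P ↑ Q) ↔ ¬Q) ⊕ ¬P = F ⊕ T = T
¬Q = ¬T = F
¬P = ¬F = T
¬Q ↑ ¬P = F ↑ T = T
(((P ↑ Q) ↔ ¬Q) ⊕ ¬P) ↑ (¬Q ↑ ¬P) = T ↑ T = F
So Statement 1 is false.

Statement 2: In symbols: ¬P ↓ ¬((¬Q ∧ P) ↔ Q)

¬P = ¬F = T
¬Q = ¬T = F
¬Q ∧ P = F ∧ F = F
(¬Q ∧ P) ↔ Q = F ↔ T = F
¬((¬Q ∧ P) ↔ Q) = ¬F = T
¬P ↓ ¬((¬Q ∧ P) ↔ Q) = T ↓ T = F
Thus Statement 2 is false.

Statement 3: Parsed as ¬((¬P → Q) ∨ (¬P ↔ (¬Q → P)))

¬P = ¬F = T
¬P → Q = T → T = T
¬P = ¬F = T
¬Q = ¬T = F
¬Q → P = F → F = T
¬P ↔ (¬Q → P) = T ↔ T = T
(¬P → Q) ∨ (¬P ↔ (¬Q → P)) = T ∨ T = T
¬((¬P → Q) ∨ (¬P ↔ (¬Q → P))) = ¬T = F
So Statement 3 is false.

Count: 0.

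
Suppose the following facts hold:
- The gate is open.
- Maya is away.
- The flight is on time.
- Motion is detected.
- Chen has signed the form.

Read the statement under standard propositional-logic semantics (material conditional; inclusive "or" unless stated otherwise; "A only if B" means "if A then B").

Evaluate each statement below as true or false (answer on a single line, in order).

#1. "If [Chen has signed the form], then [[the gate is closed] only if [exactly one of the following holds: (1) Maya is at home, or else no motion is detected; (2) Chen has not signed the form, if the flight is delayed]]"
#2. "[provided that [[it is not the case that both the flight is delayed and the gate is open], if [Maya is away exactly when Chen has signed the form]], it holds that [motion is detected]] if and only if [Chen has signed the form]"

Let U = "Chen has signed the form" (T), P = "the gate is open" (T), Q = "Maya is at home" (F), S = "motion is detected" (T), R = "the flight is delayed" (F).

#1: Formalization: U -> (~P -> ((Q | ~S) xor (R -> ~U)))

~P = ~T = F
~S = ~T = F
Q | ~S = F | F = F
~U = ~T = F
R -> ~U = F -> F = T
(Q | ~S) xor (R -> ~U) = F xor T = T
~P -> ((Q | ~S) xor (R -> ~U)) = F -> T = T
U -> (~P -> ((Q | ~S) xor (R -> ~U))) = T -> T = T
Hence #1 is true.

#2: In symbols: (((~Q <-> U) -> (R nand P)) -> S) <-> U

~Q = ~F = T
~Q <-> U = T <-> T = T
R nand P = F nand T = T
(~Q <-> U) -> (R nand P) = T -> T = T
((~Q <-> U) -> (R nand P)) -> S = T -> T = T
(((~Q <-> U) -> (R nand P)) -> S) <-> U = T <-> T = T
So #2 is true.

#1 T, #2 T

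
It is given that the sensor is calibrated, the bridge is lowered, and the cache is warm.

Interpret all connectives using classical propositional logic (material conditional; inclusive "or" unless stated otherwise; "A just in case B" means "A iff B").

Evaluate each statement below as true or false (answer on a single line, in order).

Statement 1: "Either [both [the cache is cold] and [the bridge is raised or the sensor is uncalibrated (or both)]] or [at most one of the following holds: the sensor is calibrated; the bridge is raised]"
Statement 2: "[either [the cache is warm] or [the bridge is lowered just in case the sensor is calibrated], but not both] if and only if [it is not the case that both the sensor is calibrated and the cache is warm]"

Statement 1 True; Statement 2 True

Let D = "the cache is warm" (True), H = "the bridge is raised" (False), L = "the sensor is calibrated" (True).

Statement 1: Formalization: (not D and (H or not L)) or (L nand H)

not D = not True = False
not L = not True = False
H or not L = False or False = False
not D and (H or not L) = False and False = False
L nand H = True nand False = True
(not D and (H or not L)) or (L nand H) = False or True = True
So Statement 1 is true.

Statement 2: In symbols: (D xor (not H iff L)) iff (L nand D)

not H = not False = True
not H iff L = True iff True = True
D xor (not H iff L) = True xor True = False
L nand D = True nand True = False
(D xor (not H iff L)) iff (L nand D) = False iff False = True
So Statement 2 is true.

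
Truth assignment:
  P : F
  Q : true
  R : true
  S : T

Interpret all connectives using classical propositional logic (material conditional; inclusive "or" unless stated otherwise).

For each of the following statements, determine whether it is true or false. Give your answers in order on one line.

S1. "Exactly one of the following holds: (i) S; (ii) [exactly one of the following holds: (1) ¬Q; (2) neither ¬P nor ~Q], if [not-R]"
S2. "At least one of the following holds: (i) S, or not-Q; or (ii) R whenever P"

S1 F / S2 T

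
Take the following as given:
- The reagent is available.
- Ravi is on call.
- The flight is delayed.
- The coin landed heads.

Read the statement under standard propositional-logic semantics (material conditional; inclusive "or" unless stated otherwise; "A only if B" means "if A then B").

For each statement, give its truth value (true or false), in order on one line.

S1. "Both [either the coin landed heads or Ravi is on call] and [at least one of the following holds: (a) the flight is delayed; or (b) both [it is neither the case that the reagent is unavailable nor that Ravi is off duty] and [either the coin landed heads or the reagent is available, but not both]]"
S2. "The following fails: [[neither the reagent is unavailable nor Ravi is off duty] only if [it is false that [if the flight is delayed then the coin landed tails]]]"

S1 T, S2 F

Let S = "the coin landed heads" (True), Q = "Ravi is on call" (True), R = "the flight is delayed" (True), P = "the reagent is available" (True).

S1: This is (S or Q) and (R or ((not P nor not Q) and (S xor P))).

S or Q = True or True = True
not P = not True = False
not Q = not True = False
not P nor not Q = False nor False = True
S xor P = True xor True = False
(not P nor not Q) and (S xor P) = True and False = False
R or ((not P nor not Q) and (S xor P)) = True or False = True
(S or Q) and (R or ((not P nor not Q) and (S xor P))) = True and True = True
Hence S1 is true.

S2: Formalization: not ((not P nor not Q) -> not (R -> not S))

not P = not True = False
not Q = not True = False
not P nor not Q = False nor False = True
not S = not True = False
R -> not S = True -> False = False
not (R -> not S) = not False = True
(not P nor not Q) -> not (R -> not S) = True -> True = True
not ((not P nor not Q) -> not (R -> not S)) = not True = False
So S2 is false.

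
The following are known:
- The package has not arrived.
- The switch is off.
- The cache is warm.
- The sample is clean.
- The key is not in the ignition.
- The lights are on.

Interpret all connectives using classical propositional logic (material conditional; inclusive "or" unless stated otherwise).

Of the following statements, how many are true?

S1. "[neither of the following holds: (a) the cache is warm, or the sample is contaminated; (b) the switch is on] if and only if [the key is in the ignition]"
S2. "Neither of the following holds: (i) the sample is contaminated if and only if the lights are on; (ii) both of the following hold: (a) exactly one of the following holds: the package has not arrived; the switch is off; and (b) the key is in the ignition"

2

Let G = "the cache is warm" (T), D = "the sample is contaminated" (F), Q = "the switch is on" (F), R = "the key is in the ignition" (F), S = "the lights are on" (T), K = "the package has arrived" (F).

S1: In symbols: ((G | D) nor Q) <-> R

G | D = T | F = T
(G | D) nor Q = T nor F = F
((G | D) nor Q) <-> R = F <-> F = T
So S1 is true.

S2: In symbols: (D <-> S) nor ((~K xor ~Q) & R)

D <-> S = F <-> T = F
~K = ~F = T
~Q = ~F = T
~K xor ~Q = T xor T = F
(~K xor ~Q) & R = F & F = F
(D <-> S) nor ((~K xor ~Q) & R) = F nor F = T
Thus S2 is true.

True statements: 2 (S1, S2).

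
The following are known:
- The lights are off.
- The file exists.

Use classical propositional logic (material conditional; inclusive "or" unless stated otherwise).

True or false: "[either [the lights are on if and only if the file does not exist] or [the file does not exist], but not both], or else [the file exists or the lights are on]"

Let P = "the lights are on" (F), L = "the file exists" (T).
Parsed as ((P <-> ~L) xor ~L) | (L | P)

~L = ~T = F
P <-> ~L = F <-> F = T
~L = ~T = F
(P <-> ~L) xor ~L = T xor F = T
L | P = T | F = T
((P <-> ~L) xor ~L) | (L | P) = T | T = T

true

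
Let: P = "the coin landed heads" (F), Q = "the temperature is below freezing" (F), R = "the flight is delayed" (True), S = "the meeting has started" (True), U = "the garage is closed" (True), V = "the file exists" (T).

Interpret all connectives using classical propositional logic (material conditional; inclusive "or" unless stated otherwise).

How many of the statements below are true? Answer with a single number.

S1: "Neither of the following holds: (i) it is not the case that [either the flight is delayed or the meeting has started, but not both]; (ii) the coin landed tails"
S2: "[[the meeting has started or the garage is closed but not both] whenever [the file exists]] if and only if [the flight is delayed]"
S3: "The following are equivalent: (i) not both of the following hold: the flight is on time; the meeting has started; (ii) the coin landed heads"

0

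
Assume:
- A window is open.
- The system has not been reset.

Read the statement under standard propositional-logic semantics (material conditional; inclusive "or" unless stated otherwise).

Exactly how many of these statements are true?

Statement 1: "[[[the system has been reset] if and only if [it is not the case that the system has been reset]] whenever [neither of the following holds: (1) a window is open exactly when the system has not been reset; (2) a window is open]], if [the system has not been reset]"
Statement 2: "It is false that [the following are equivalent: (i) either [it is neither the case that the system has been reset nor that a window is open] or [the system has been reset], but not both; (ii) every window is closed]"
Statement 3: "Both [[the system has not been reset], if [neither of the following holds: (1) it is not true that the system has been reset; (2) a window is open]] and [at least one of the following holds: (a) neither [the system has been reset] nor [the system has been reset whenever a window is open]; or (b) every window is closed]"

Let G = "the system has been reset" (F), M = "a window is open" (T).

Statement 1: In symbols: ~G -> (((M <-> ~G) nor M) -> (G <-> ~G))

~G = ~F = T
~G = ~F = T
M <-> ~G = T <-> T = T
(M <-> ~G) nor M = T nor T = F
~G = ~F = T
G <-> ~G = F <-> T = F
((M <-> ~G) nor M) -> (G <-> ~G) = F -> F = T
~G -> (((M <-> ~G) nor M) -> (G <-> ~G)) = T -> T = T
Hence Statement 1 is true.

Statement 2: This is ~(((G nor M) xor G) <-> ~M).

G nor M = F nor T = F
(G nor M) xor G = F xor F = F
~M = ~T = F
((G nor M) xor G) <-> ~M = F <-> F = T
~(((G nor M) xor G) <-> ~M) = ~T = F
So Statement 2 is false.

Statement 3: This is ((~G nor M) -> ~G) & ((G nor (M -> G)) | ~M).

~G = ~F = T
~G nor M = T nor T = F
~G = ~F = T
(~G nor M) -> ~G = F -> T = T
M -> G = T -> F = F
G nor (M -> G) = F nor F = T
~M = ~T = F
(G nor (M -> G)) | ~M = T | F = T
((~G nor M) -> ~G) & ((G nor (M -> G)) | ~M) = T & T = T
Hence Statement 3 is true.

2 of the 3 statements are true (Statement 1, Statement 3).

2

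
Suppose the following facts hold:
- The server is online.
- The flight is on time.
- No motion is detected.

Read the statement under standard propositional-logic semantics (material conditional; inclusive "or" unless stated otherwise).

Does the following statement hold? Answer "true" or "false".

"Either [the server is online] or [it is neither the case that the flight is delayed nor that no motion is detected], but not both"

true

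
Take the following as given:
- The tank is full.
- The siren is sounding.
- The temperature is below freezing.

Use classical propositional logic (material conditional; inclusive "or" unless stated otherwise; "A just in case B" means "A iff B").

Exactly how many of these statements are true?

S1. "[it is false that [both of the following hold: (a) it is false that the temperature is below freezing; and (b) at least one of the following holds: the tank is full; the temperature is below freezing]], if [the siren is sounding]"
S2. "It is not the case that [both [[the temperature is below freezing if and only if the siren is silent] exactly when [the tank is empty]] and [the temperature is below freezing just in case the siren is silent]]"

Let S = "the siren is sounding" (True), H = "the temperature is below freezing" (True), R = "the tank is full" (True).

S1: Formalization: S -> not (not H and (R or H))

not H = not True = False
R or H = True or True = True
not H and (R or H) = False and True = False
not (not H and (R or H)) = not False = True
S -> not (not H and (R or H)) = True -> True = True
Hence S1 is true.

S2: This is not (((H iff not S) iff not R) and (H iff not S)).

not S = not True = False
H iff not S = True iff False = False
not R = not True = False
(H iff not S) iff not R = False iff False = True
not S = not True = False
H iff not S = True iff False = False
((H iff not S) iff not R) and (H iff not S) = True and False = False
not (((H iff not S) iff not R) and (H iff not S)) = not False = True
Thus S2 is true.

Count: 2.

2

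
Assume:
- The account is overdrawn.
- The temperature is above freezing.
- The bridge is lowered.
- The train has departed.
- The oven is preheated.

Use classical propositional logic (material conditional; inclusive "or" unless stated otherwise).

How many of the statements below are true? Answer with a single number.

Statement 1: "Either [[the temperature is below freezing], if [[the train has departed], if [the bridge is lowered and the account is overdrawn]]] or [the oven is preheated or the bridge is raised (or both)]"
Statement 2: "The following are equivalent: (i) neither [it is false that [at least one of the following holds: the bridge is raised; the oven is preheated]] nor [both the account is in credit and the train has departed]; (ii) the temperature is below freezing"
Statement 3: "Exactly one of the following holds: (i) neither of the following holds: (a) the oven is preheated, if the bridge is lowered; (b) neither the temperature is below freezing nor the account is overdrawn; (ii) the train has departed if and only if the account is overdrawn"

Let N = "the bridge is raised" (F), H = "the account is overdrawn" (T), Q = "the train has departed" (T), P = "the temperature is below freezing" (F), M = "the oven is preheated" (T).

Statement 1: Formalization: (((~N & H) -> Q) -> P) | (M | N)

~N = ~F = T
~N & H = T & T = T
(~N & H) -> Q = T -> T = T
((~N & H) -> Q) -> P = T -> F = F
M | N = T | F = T
(((~N & H) -> Q) -> P) | (M | N) = F | T = T
So Statement 1 is true.

Statement 2: Formalization: (~(N | M) nor (~H & Q)) <-> P

N | M = F | T = T
~(N | M) = ~T = F
~H = ~T = F
~H & Q = F & T = F
~(N | M) nor (~H & Q) = F nor F = T
(~(N | M) nor (~H & Q)) <-> P = T <-> F = F
So Statement 2 is false.

Statement 3: This is ((~N -> M) nor (P nor H)) xor (Q <-> H).

~N = ~F = T
~N -> M = T -> T = T
P nor H = F nor T = F
(~N -> M) nor (P nor H) = T nor F = F
Q <-> H = T <-> T = T
((~N -> M) nor (P nor H)) xor (Q <-> H) = F xor T = T
So Statement 3 is true.

True statements: 2 (Statement 1, Statement 3).

2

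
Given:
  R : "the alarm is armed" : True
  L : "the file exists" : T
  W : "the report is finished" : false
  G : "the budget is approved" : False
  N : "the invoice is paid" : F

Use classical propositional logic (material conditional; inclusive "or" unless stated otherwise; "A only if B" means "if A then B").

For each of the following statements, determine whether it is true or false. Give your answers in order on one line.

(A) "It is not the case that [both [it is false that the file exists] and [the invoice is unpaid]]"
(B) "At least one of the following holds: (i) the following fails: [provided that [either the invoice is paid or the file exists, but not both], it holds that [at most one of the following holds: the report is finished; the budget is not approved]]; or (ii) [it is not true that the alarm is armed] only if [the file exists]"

(A) true; (B) true

(A): Parsed as ~(~L & ~N)

~L = ~T = F
~N = ~F = T
~L & ~N = F & T = F
~(~L & ~N) = ~F = T
Thus (A) is true.

(B): Parsed as ~((N xor L) -> (W nand ~G)) | (~R -> L)

N xor L = F xor T = T
~G = ~F = T
W nand ~G = F nand T = T
(N xor L) -> (W nand ~G) = T -> T = T
~((N xor L) -> (W nand ~G)) = ~T = F
~R = ~T = F
~R -> L = F -> T = T
~((N xor L) -> (W nand ~G)) | (~R -> L) = F | T = T
Hence (B) is true.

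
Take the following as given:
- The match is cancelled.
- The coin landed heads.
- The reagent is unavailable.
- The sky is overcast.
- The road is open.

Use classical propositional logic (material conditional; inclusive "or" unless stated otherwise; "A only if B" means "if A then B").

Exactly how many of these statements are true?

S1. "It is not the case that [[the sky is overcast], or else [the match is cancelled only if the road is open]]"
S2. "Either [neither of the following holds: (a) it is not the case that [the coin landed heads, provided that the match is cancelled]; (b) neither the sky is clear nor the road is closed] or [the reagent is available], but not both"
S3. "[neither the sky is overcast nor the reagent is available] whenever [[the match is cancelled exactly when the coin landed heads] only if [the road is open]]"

0

Let D = "the sky is overcast" (True), P = "the match is cancelled" (True), H = "the road is closed" (False), S = "the coin landed heads" (True), Q = "the reagent is available" (False).

S1: Formalization: not (D or (P -> not H))

not H = not False = True
P -> not H = True -> True = True
D or (P -> not H) = True or True = True
not (D or (P -> not H)) = not True = False
Hence S1 is false.

S2: Formalization: (not (P -> S) nor (not D nor H)) xor Q

P -> S = True -> True = True
not (P -> S) = not True = False
not D = not True = False
not D nor H = False nor False = True
not (P -> S) nor (not D nor H) = False nor True = False
(not (P -> S) nor (not D nor H)) xor Q = False xor False = False
Thus S2 is false.

S3: Parsed as ((P iff S) -> not H) -> (D nor Q)

P iff S = True iff True = True
not H = not False = True
(P iff S) -> not H = True -> True = True
D nor Q = True nor False = False
((P iff S) -> not H) -> (D nor Q) = True -> False = False
Hence S3 is false.

True statements: 0 (none).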